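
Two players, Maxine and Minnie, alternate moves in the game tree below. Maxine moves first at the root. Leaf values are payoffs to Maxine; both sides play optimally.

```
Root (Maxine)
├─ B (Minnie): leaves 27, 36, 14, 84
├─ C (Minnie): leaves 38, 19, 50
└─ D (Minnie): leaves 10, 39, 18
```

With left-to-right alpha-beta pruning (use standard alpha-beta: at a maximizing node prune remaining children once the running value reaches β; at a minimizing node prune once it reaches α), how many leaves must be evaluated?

8

B [α=-∞,β=+∞]: v=14
C [α=14,β=+∞]: v=19
D [α=19,β=+∞]: v=10 after child 1 ≤ α → α-cutoff, skip 2
Root [α=-∞,β=+∞]: v=19
Leaves evaluated: 8 of 10.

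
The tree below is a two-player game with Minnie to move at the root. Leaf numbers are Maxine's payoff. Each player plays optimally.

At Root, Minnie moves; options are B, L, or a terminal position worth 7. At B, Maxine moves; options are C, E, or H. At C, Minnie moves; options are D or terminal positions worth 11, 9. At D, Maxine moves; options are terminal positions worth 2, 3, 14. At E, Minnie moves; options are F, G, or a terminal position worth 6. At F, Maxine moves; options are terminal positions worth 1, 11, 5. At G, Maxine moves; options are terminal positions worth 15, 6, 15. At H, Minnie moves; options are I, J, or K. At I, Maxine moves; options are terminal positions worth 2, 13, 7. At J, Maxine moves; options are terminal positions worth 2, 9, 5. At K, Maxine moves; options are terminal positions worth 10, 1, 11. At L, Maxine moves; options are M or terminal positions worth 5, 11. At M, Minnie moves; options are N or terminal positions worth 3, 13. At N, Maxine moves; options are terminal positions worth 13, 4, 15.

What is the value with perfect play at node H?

9

I: max(2, 13, 7) = 13
J: max(2, 9, 5) = 9
K: max(10, 1, 11) = 11
H: min(13, 9, 11) = 9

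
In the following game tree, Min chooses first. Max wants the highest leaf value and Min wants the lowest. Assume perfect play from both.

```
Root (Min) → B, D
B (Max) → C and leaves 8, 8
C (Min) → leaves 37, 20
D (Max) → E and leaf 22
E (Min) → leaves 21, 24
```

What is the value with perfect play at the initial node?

20

C (Min): min(37, 20) = 20
B (Max): max(20, 8, 8) = 20
E (Min): min(21, 24) = 21
D (Max): max(21, 22) = 22
Root (Min): min(20, 22) = 20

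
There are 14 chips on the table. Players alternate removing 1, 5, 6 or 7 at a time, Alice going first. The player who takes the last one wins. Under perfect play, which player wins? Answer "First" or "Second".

W/L table (W = player to move can force a win):
i:   0  1  2  3  4  5  6  7  8  9 10 11 12 13 14
     L  W  L  W  L  W  W  W  W  W  W  W  L  W  L
Position 14 is L, so the second player wins.

Second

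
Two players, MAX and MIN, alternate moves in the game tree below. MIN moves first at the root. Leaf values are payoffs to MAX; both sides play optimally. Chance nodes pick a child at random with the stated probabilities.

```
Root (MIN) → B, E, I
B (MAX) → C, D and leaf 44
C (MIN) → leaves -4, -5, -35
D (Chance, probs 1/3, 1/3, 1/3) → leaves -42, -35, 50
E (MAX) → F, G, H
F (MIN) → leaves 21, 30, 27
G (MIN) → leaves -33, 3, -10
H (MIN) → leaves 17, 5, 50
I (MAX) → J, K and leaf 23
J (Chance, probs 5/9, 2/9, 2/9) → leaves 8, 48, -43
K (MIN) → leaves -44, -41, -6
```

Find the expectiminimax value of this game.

21

C (MIN): min(-4, -5, -35) = -35
D (Chance): 1/3·-42 + 1/3·-35 + 1/3·50 = -9
B (MAX): max(-35, -9, 44) = 44
F (MIN): min(21, 30, 27) = 21
G (MIN): min(-33, 3, -10) = -33
H (MIN): min(17, 5, 50) = 5
E (MAX): max(21, -33, 5) = 21
J (Chance): 5/9·8 + 2/9·48 + 2/9·-43 = 5.56
K (MIN): min(-44, -41, -6) = -44
I (MAX): max(5.56, -44, 23) = 23
Root (MIN): min(44, 21, 23) = 21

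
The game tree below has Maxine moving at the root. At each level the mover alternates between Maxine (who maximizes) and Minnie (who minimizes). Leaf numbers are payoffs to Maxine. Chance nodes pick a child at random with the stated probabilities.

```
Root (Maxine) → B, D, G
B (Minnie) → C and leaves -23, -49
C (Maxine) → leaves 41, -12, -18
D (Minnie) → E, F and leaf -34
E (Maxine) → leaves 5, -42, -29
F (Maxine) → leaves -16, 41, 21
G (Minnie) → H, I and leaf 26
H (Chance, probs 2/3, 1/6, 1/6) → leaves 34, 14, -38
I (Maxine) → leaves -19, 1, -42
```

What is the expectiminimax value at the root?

C (Maxine): max(41, -12, -18) = 41
B (Minnie): min(41, -23, -49) = -49
E (Maxine): max(5, -42, -29) = 5
F (Maxine): max(-16, 41, 21) = 41
D (Minnie): min(5, 41, -34) = -34
H (Chance): 2/3·34 + 1/6·14 + 1/6·-38 = 18.67
I (Maxine): max(-19, 1, -42) = 1
G (Minnie): min(18.67, 1, 26) = 1
Root (Maxine): max(-49, -34, 1) = 1

1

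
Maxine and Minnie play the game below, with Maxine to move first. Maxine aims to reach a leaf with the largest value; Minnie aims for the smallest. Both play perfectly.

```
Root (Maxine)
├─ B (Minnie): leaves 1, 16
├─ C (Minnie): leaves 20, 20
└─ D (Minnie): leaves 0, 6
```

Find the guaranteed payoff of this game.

20

B (Minnie): min(1, 16) = 1
C (Minnie): min(20, 20) = 20
D (Minnie): min(0, 6) = 0
Root (Maxine): max(1, 20, 0) = 20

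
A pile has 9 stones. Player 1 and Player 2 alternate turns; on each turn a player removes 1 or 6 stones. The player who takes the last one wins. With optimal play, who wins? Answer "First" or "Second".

Second

W/L table (W = player to move can force a win):
i:   0  1  2  3  4  5  6  7  8  9
     L  W  L  W  L  W  W  L  W  L
Position 9 is L, so the second player wins.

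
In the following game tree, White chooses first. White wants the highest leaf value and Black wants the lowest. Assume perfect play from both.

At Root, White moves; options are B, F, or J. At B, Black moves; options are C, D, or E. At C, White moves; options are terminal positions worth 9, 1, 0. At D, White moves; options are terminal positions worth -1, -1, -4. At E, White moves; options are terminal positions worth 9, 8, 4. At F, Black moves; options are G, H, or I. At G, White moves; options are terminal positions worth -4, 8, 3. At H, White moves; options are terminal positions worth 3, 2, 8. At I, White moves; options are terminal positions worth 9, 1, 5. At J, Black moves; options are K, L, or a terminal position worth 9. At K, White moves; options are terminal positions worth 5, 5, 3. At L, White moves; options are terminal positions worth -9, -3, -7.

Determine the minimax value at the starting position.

8

C (White): max(9, 1, 0) = 9
D (White): max(-1, -1, -4) = -1
E (White): max(9, 8, 4) = 9
B (Black): min(9, -1, 9) = -1
G (White): max(-4, 8, 3) = 8
H (White): max(3, 2, 8) = 8
I (White): max(9, 1, 5) = 9
F (Black): min(8, 8, 9) = 8
K (White): max(5, 5, 3) = 5
L (White): max(-9, -3, -7) = -3
J (Black): min(5, -3, 9) = -3
Root (White): max(-1, 8, -3) = 8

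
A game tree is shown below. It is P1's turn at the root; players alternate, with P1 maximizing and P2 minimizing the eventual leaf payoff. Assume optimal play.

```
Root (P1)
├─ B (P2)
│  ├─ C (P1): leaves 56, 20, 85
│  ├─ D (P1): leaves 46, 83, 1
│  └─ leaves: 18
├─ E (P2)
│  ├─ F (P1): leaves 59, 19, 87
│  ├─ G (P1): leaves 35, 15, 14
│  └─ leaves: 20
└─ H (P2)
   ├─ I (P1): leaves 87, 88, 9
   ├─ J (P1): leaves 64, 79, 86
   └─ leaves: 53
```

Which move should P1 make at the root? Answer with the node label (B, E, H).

H

C (P1): max(56, 20, 85) = 85
D (P1): max(46, 83, 1) = 83
B (P2): min(85, 83, 18) = 18
F (P1): max(59, 19, 87) = 87
G (P1): max(35, 15, 14) = 35
E (P2): min(87, 35, 20) = 20
I (P1): max(87, 88, 9) = 88
J (P1): max(64, 79, 86) = 86
H (P2): min(88, 86, 53) = 53
Root (P1): max(18, 20, 53) = 53
P1 picks the child with the highest value: H (value 53).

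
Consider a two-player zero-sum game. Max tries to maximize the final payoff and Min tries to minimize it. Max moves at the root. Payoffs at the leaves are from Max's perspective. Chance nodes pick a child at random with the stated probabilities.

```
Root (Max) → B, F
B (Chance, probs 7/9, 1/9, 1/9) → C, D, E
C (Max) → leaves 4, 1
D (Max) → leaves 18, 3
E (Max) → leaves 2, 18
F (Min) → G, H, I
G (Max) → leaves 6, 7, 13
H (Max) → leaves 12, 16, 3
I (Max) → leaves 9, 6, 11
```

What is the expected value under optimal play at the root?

11

C (Max): max(4, 1) = 4
D (Max): max(18, 3) = 18
E (Max): max(2, 18) = 18
B (Chance): 7/9·4 + 1/9·18 + 1/9·18 = 7.11
G (Max): max(6, 7, 13) = 13
H (Max): max(12, 16, 3) = 16
I (Max): max(9, 6, 11) = 11
F (Min): min(13, 16, 11) = 11
Root (Max): max(7.11, 11) = 11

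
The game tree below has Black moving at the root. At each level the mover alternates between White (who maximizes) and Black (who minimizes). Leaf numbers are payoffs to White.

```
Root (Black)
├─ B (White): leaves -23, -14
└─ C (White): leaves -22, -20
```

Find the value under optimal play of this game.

-20

B (White): max(-23, -14) = -14
C (White): max(-22, -20) = -20
Root (Black): min(-14, -20) = -20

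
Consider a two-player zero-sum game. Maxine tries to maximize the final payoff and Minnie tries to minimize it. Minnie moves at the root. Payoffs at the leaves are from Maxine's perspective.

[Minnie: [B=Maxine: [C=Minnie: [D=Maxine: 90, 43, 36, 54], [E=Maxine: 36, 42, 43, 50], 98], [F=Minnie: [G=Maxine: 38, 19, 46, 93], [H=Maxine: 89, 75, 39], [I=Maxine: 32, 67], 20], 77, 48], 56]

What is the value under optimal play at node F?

G: max(38, 19, 46, 93) = 93
H: max(89, 75, 39) = 89
I: max(32, 67) = 67
F: min(93, 89, 67, 20) = 20

20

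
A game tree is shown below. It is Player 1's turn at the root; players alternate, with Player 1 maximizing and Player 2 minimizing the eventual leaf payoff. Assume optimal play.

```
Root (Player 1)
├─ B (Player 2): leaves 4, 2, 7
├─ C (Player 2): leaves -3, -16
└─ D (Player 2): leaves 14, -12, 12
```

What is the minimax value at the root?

2

B (Player 2): min(4, 2, 7) = 2
C (Player 2): min(-3, -16) = -16
D (Player 2): min(14, -12, 12) = -12
Root (Player 1): max(2, -16, -12) = 2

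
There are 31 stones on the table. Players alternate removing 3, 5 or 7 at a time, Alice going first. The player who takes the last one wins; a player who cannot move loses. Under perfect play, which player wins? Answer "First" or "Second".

Second

i:   0  1  2  3  4  5  6  7  8  9 10 11 12 13 14 15 16 17 18 19 20 21 22 23 24 25 26 27 28 29 30 31
     L  L  L  W  W  W  W  W  W  W  L  L  L  W  W  W  W  W  W  W  L  L  L  W  W  W  W  W  W  W  L  L
Position 31 is L, so the second player wins.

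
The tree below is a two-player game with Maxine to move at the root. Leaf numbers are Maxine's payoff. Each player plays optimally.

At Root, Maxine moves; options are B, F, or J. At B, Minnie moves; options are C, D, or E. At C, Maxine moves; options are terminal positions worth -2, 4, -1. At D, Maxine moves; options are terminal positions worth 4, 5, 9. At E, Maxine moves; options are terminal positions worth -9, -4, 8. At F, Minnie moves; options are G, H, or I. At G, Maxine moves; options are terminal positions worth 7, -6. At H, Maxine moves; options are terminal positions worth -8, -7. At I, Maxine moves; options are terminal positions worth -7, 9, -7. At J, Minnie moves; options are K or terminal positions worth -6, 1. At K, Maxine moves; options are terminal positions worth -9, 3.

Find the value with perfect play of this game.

C (Maxine): max(-2, 4, -1) = 4
D (Maxine): max(4, 5, 9) = 9
E (Maxine): max(-9, -4, 8) = 8
B (Minnie): min(4, 9, 8) = 4
G (Maxine): max(7, -6) = 7
H (Maxine): max(-8, -7) = -7
I (Maxine): max(-7, 9, -7) = 9
F (Minnie): min(7, -7, 9) = -7
K (Maxine): max(-9, 3) = 3
J (Minnie): min(3, -6, 1) = -6
Root (Maxine): max(4, -7, -6) = 4

4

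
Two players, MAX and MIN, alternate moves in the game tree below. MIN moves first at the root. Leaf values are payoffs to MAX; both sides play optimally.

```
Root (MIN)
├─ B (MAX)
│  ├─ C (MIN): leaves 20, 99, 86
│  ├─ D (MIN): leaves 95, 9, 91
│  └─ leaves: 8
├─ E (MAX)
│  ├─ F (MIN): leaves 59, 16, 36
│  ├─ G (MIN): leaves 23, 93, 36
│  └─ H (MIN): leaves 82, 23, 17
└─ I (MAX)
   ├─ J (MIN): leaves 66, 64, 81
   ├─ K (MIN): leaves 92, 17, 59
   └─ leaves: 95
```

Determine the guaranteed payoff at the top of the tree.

C (MIN): min(20, 99, 86) = 20
D (MIN): min(95, 9, 91) = 9
B (MAX): max(20, 9, 8) = 20
F (MIN): min(59, 16, 36) = 16
G (MIN): min(23, 93, 36) = 23
H (MIN): min(82, 23, 17) = 17
E (MAX): max(16, 23, 17) = 23
J (MIN): min(66, 64, 81) = 64
K (MIN): min(92, 17, 59) = 17
I (MAX): max(64, 17, 95) = 95
Root (MIN): min(20, 23, 95) = 20

20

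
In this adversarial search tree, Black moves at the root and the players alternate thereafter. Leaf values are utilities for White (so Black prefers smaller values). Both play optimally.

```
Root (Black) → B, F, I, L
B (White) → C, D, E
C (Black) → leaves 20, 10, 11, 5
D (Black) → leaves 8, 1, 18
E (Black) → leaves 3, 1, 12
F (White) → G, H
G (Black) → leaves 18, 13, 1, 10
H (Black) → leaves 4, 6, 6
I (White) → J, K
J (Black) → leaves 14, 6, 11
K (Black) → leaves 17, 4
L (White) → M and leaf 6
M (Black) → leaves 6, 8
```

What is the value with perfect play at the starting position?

4

C (Black): min(20, 10, 11, 5) = 5
D (Black): min(8, 1, 18) = 1
E (Black): min(3, 1, 12) = 1
B (White): max(5, 1, 1) = 5
G (Black): min(18, 13, 1, 10) = 1
H (Black): min(4, 6, 6) = 4
F (White): max(1, 4) = 4
J (Black): min(14, 6, 11) = 6
K (Black): min(17, 4) = 4
I (White): max(6, 4) = 6
M (Black): min(6, 8) = 6
L (White): max(6, 6) = 6
Root (Black): min(5, 4, 6, 6) = 4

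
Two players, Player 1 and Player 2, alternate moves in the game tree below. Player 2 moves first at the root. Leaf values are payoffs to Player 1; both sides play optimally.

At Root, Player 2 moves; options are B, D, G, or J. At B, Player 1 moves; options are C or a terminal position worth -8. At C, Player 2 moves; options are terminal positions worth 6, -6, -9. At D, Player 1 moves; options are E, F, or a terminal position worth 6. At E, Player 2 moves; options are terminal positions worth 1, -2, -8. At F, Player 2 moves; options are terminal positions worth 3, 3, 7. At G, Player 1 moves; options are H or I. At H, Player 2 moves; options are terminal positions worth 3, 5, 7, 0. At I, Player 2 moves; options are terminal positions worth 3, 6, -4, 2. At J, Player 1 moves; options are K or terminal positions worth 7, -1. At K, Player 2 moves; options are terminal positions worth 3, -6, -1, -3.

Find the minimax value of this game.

-8

C (Player 2): min(6, -6, -9) = -9
B (Player 1): max(-9, -8) = -8
E (Player 2): min(1, -2, -8) = -8
F (Player 2): min(3, 3, 7) = 3
D (Player 1): max(-8, 3, 6) = 6
H (Player 2): min(3, 5, 7, 0) = 0
I (Player 2): min(3, 6, -4, 2) = -4
G (Player 1): max(0, -4) = 0
K (Player 2): min(3, -6, -1, -3) = -6
J (Player 1): max(-6, 7, -1) = 7
Root (Player 2): min(-8, 6, 0, 7) = -8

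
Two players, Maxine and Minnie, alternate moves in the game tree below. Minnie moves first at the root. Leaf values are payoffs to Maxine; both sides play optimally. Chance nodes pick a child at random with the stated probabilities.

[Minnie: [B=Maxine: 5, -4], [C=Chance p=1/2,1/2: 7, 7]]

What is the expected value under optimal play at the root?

5

B (Maxine): max(5, -4) = 5
C (Chance): 1/2·7 + 1/2·7 = 7
Root (Minnie): min(5, 7) = 5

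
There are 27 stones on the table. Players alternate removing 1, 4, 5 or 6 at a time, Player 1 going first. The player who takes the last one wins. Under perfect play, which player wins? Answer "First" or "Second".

Second

i:   0  1  2  3  4  5  6  7  8  9 10 11 12 13 14 15 16 17 18 19 20 21 22 23 24 25 26 27
     L  W  L  W  W  W  W  W  W  L  W  L  W  W  W  W  W  W  L  W  L  W  W  W  W  W  W  L
Position 27 is L, so the second player wins.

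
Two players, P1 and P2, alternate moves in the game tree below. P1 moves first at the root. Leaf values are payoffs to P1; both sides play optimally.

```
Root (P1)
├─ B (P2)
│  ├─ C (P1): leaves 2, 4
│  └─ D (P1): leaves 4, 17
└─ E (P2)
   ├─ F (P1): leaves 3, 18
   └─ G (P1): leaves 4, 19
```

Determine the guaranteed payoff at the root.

18

C (P1): max(2, 4) = 4
D (P1): max(4, 17) = 17
B (P2): min(4, 17) = 4
F (P1): max(3, 18) = 18
G (P1): max(4, 19) = 19
E (P2): min(18, 19) = 18
Root (P1): max(4, 18) = 18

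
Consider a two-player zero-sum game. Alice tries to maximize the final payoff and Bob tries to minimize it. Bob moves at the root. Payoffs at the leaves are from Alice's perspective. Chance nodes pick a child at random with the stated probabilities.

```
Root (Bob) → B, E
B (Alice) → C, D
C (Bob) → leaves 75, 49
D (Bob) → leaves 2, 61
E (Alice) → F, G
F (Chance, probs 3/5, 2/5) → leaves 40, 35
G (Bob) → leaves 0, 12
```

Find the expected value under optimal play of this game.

38

C (Bob): min(75, 49) = 49
D (Bob): min(2, 61) = 2
B (Alice): max(49, 2) = 49
F (Chance): 3/5·40 + 2/5·35 = 38
G (Bob): min(0, 12) = 0
E (Alice): max(38, 0) = 38
Root (Bob): min(49, 38) = 38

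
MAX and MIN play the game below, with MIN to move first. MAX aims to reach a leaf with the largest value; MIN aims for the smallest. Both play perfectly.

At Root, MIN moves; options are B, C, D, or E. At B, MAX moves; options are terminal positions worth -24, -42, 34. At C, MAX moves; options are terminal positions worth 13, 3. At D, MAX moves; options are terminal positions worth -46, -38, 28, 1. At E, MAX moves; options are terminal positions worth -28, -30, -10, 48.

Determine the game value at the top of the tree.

B (MAX): max(-24, -42, 34) = 34
C (MAX): max(13, 3) = 13
D (MAX): max(-46, -38, 28, 1) = 28
E (MAX): max(-28, -30, -10, 48) = 48
Root (MIN): min(34, 13, 28, 48) = 13

13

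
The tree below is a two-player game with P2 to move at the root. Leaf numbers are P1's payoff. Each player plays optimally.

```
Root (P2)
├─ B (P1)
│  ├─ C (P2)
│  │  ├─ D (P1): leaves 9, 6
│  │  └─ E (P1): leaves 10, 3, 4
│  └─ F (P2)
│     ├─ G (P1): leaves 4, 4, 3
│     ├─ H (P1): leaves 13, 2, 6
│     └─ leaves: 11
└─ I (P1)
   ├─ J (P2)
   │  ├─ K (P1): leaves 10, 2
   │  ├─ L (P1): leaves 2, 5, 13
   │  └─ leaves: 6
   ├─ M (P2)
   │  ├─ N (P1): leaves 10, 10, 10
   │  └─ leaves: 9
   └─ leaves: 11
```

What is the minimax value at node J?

6

K: max(10, 2) = 10
L: max(2, 5, 13) = 13
J: min(10, 13, 6) = 6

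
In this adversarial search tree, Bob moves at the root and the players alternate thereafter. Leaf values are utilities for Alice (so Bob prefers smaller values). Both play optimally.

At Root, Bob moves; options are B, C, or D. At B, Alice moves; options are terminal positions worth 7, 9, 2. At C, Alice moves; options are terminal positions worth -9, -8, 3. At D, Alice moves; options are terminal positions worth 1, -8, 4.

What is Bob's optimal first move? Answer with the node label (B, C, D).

C

B (Alice): max(7, 9, 2) = 9
C (Alice): max(-9, -8, 3) = 3
D (Alice): max(1, -8, 4) = 4
Root (Bob): min(9, 3, 4) = 3
Bob picks the child with the lowest value: C (value 3).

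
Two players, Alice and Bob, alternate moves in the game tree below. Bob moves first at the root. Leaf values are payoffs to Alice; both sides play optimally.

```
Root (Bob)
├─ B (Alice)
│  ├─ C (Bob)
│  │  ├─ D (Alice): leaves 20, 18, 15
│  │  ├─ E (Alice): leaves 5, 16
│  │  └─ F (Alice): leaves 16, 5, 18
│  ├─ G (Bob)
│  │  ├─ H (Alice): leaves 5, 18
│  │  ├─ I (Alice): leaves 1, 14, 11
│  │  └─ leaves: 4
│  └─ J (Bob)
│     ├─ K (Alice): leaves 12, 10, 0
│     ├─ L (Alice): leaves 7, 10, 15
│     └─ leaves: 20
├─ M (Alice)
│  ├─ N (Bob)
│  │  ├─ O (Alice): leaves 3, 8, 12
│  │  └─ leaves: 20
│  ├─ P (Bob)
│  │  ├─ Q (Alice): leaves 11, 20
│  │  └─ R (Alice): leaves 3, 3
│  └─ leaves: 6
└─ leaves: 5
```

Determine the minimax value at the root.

5

D (Alice): max(20, 18, 15) = 20
E (Alice): max(5, 16) = 16
F (Alice): max(16, 5, 18) = 18
C (Bob): min(20, 16, 18) = 16
H (Alice): max(5, 18) = 18
I (Alice): max(1, 14, 11) = 14
G (Bob): min(18, 14, 4) = 4
K (Alice): max(12, 10, 0) = 12
L (Alice): max(7, 10, 15) = 15
J (Bob): min(12, 15, 20) = 12
B (Alice): max(16, 4, 12) = 16
O (Alice): max(3, 8, 12) = 12
N (Bob): min(12, 20) = 12
Q (Alice): max(11, 20) = 20
R (Alice): max(3, 3) = 3
P (Bob): min(20, 3) = 3
M (Alice): max(12, 3, 6) = 12
Root (Bob): min(16, 12, 5) = 5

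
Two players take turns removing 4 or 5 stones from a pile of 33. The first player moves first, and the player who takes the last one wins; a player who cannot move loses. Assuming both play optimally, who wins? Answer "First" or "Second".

First

Compute winning (W) and losing (L) positions by backward induction:
i:   0  1  2  3  4  5  6  7  8  9 10 11 12 13 14 15 16 17 18 19 20 21 22 23 24 25 26 27 28 29 30 31 32 33
     L  L  L  L  W  W  W  W  W  L  L  L  L  W  W  W  W  W  L  L  L  L  W  W  W  W  W  L  L  L  L  W  W  W
Position 33 is W, so the first player wins.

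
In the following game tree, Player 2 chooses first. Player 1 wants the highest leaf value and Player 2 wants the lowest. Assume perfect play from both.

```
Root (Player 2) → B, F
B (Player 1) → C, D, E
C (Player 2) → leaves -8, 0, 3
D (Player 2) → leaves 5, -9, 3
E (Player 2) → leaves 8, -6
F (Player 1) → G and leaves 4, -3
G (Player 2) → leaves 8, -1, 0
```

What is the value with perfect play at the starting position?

-6

C (Player 2): min(-8, 0, 3) = -8
D (Player 2): min(5, -9, 3) = -9
E (Player 2): min(8, -6) = -6
B (Player 1): max(-8, -9, -6) = -6
G (Player 2): min(8, -1, 0) = -1
F (Player 1): max(-1, 4, -3) = 4
Root (Player 2): min(-6, 4) = -6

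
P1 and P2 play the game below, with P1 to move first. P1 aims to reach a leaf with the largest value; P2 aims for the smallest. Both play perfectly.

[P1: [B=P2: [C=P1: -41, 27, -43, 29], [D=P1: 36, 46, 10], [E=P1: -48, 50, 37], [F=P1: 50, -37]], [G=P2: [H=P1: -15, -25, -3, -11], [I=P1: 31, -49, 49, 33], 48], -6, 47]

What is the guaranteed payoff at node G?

-3

H: max(-15, -25, -3, -11) = -3
I: max(31, -49, 49, 33) = 49
G: min(-3, 49, 48) = -3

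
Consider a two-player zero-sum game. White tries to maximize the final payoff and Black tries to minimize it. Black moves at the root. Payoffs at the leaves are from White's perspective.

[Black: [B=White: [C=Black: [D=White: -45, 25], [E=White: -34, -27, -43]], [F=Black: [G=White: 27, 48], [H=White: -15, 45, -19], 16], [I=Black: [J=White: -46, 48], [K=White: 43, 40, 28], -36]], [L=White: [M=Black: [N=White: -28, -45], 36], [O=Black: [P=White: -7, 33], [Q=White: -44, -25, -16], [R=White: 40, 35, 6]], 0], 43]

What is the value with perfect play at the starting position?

0

D (White): max(-45, 25) = 25
E (White): max(-34, -27, -43) = -27
C (Black): min(25, -27) = -27
G (White): max(27, 48) = 48
H (White): max(-15, 45, -19) = 45
F (Black): min(48, 45, 16) = 16
J (White): max(-46, 48) = 48
K (White): max(43, 40, 28) = 43
I (Black): min(48, 43, -36) = -36
B (White): max(-27, 16, -36) = 16
N (White): max(-28, -45) = -28
M (Black): min(-28, 36) = -28
P (White): max(-7, 33) = 33
Q (White): max(-44, -25, -16) = -16
R (White): max(40, 35, 6) = 40
O (Black): min(33, -16, 40) = -16
L (White): max(-28, -16, 0) = 0
Root (Black): min(16, 0, 43) = 0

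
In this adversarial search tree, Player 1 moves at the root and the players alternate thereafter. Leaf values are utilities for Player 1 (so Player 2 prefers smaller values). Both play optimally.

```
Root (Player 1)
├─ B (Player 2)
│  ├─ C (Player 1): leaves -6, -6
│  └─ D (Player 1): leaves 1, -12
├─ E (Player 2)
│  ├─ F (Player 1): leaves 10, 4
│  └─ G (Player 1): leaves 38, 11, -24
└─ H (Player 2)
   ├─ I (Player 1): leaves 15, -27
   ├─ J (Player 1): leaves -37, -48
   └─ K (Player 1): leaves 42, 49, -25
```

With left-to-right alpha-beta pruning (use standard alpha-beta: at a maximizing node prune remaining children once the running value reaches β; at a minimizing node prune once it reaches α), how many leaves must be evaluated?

C [α=-∞,β=+∞]: v=-6
D [α=-∞,β=-6]: v=1 after child 1 ≥ β → β-cutoff, skip 1
B [α=-∞,β=+∞]: v=-6
F [α=-6,β=+∞]: v=10
G [α=-6,β=10]: v=38 after child 1 ≥ β → β-cutoff, skip 2
E [α=-6,β=+∞]: v=10
I [α=10,β=+∞]: v=15
J [α=10,β=15]: v=-37
H [α=10,β=+∞]: v=-37 after child 2 ≤ α → α-cutoff, skip 1
Root [α=-∞,β=+∞]: v=10
Leaves evaluated: 10 of 16.

10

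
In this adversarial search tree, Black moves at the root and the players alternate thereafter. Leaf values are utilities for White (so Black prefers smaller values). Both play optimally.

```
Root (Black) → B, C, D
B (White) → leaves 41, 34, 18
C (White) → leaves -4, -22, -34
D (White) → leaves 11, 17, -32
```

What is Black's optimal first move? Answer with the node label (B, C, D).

B (White): max(41, 34, 18) = 41
C (White): max(-4, -22, -34) = -4
D (White): max(11, 17, -32) = 17
Root (Black): min(41, -4, 17) = -4
Black picks the child with the lowest value: C (value -4).

C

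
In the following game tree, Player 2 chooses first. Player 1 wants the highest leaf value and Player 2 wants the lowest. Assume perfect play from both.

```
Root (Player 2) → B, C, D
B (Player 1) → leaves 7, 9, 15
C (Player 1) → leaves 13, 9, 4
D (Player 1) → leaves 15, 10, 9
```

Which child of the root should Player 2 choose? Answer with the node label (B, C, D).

C

B (Player 1): max(7, 9, 15) = 15
C (Player 1): max(13, 9, 4) = 13
D (Player 1): max(15, 10, 9) = 15
Root (Player 2): min(15, 13, 15) = 13
Player 2 picks the child with the lowest value: C (value 13).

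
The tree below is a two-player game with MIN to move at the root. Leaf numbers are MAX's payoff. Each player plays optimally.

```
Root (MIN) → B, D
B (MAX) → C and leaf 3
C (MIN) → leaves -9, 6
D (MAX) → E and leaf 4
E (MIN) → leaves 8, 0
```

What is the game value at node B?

C: min(-9, 6) = -9
B: max(-9, 3) = 3

3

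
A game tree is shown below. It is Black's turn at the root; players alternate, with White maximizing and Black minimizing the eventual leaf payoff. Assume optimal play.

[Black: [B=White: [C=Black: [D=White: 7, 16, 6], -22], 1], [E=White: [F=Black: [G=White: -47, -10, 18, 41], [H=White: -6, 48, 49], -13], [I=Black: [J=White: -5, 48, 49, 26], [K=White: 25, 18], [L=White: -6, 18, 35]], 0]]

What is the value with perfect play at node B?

1

D: max(7, 16, 6) = 16
C: min(16, -22) = -22
B: max(-22, 1) = 1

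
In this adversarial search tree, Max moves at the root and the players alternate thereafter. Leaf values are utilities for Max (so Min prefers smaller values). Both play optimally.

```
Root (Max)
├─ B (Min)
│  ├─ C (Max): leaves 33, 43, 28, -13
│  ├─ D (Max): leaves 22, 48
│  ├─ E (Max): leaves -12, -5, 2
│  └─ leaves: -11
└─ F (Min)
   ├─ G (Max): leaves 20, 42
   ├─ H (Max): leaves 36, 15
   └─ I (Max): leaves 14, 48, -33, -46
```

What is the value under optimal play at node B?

-11

C: max(33, 43, 28, -13) = 43
D: max(22, 48) = 48
E: max(-12, -5, 2) = 2
B: min(43, 48, 2, -11) = -11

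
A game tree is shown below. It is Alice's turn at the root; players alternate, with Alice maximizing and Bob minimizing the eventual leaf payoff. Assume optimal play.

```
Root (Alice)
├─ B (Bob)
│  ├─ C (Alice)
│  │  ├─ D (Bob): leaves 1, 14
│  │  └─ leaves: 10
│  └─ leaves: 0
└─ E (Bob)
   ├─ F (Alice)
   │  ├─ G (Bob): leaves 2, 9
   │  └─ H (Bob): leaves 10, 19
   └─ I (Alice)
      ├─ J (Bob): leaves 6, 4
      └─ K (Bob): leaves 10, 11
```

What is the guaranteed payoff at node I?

J: min(6, 4) = 4
K: min(10, 11) = 10
I: max(4, 10) = 10

10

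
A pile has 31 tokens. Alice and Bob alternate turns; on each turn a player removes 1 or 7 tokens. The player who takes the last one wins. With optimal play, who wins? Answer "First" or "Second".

First

Mark each pile size as W (mover wins) or L (mover loses):
i:   0  1  2  3  4  5  6  7  8  9 10 11 12 13 14 15 16 17 18 19 20 21 22 23 24 25 26 27 28 29 30 31
     L  W  L  W  L  W  L  W  L  W  L  W  L  W  L  W  L  W  L  W  L  W  L  W  L  W  L  W  L  W  L  W
Position 31 is W, so the first player wins.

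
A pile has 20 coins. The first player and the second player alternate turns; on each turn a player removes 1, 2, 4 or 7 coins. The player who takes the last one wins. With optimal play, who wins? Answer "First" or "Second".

W/L table (W = player to move can force a win):
i:   0  1  2  3  4  5  6  7  8  9 10 11 12 13 14 15 16 17 18 19 20
     L  W  W  L  W  W  L  W  W  L  W  W  L  W  W  L  W  W  L  W  W
Position 20 is W, so the first player wins.

First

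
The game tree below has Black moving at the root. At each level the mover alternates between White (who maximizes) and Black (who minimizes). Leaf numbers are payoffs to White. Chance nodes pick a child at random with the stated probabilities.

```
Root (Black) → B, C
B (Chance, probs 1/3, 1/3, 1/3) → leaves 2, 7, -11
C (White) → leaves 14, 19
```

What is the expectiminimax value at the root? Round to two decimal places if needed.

B (Chance): 1/3·2 + 1/3·7 + 1/3·-11 = -0.67
C (White): max(14, 19) = 19
Root (Black): min(-0.67, 19) = -0.67

-0.67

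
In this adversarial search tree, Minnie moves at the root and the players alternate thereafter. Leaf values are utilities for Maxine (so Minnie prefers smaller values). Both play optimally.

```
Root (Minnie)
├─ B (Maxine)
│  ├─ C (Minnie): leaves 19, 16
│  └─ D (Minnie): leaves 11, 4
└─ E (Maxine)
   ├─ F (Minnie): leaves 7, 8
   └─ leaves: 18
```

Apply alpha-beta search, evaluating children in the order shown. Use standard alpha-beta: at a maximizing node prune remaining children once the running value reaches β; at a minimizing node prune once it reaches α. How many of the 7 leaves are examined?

6

C [α=-∞,β=+∞]: v=16
D [α=16,β=+∞]: v=11 after child 1 ≤ α → α-cutoff, skip 1
B [α=-∞,β=+∞]: v=16
F [α=-∞,β=16]: v=7
E [α=-∞,β=16]: v=18
Root [α=-∞,β=+∞]: v=16
Leaves evaluated: 6 of 7.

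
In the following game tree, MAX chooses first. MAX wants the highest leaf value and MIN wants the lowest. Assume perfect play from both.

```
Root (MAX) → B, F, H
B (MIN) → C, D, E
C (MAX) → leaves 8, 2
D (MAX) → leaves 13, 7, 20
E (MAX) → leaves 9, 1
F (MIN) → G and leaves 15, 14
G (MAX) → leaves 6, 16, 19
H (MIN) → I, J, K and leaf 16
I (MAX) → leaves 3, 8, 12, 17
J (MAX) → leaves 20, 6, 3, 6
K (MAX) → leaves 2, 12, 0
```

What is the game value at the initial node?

14

C (MAX): max(8, 2) = 8
D (MAX): max(13, 7, 20) = 20
E (MAX): max(9, 1) = 9
B (MIN): min(8, 20, 9) = 8
G (MAX): max(6, 16, 19) = 19
F (MIN): min(19, 15, 14) = 14
I (MAX): max(3, 8, 12, 17) = 17
J (MAX): max(20, 6, 3, 6) = 20
K (MAX): max(2, 12, 0) = 12
H (MIN): min(17, 20, 12, 16) = 12
Root (MAX): max(8, 14, 12) = 14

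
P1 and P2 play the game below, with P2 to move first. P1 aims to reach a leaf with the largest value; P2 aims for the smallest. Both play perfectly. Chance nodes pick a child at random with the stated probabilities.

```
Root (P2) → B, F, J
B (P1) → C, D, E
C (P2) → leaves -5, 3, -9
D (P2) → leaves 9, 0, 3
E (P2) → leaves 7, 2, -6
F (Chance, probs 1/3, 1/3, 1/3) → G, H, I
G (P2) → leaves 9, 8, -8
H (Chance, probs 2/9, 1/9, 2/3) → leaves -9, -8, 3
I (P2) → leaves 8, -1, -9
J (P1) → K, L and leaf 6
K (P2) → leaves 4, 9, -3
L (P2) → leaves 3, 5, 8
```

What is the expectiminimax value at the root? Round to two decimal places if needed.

-5.96

C (P2): min(-5, 3, -9) = -9
D (P2): min(9, 0, 3) = 0
E (P2): min(7, 2, -6) = -6
B (P1): max(-9, 0, -6) = 0
G (P2): min(9, 8, -8) = -8
H (Chance): 2/9·-9 + 1/9·-8 + 2/3·3 = -0.89
I (P2): min(8, -1, -9) = -9
F (Chance): 1/3·-8 + 1/3·-0.89 + 1/3·-9 = -5.96
K (P2): min(4, 9, -3) = -3
L (P2): min(3, 5, 8) = 3
J (P1): max(-3, 3, 6) = 6
Root (P2): min(0, -5.96, 6) = -5.96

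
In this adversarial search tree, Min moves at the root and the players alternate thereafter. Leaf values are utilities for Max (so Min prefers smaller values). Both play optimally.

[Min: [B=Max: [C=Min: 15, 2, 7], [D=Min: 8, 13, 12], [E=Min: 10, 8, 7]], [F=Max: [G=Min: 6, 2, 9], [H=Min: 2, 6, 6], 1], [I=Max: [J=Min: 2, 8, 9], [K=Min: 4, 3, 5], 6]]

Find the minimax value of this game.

C (Min): min(15, 2, 7) = 2
D (Min): min(8, 13, 12) = 8
E (Min): min(10, 8, 7) = 7
B (Max): max(2, 8, 7) = 8
G (Min): min(6, 2, 9) = 2
H (Min): min(2, 6, 6) = 2
F (Max): max(2, 2, 1) = 2
J (Min): min(2, 8, 9) = 2
K (Min): min(4, 3, 5) = 3
I (Max): max(2, 3, 6) = 6
Root (Min): min(8, 2, 6) = 2

2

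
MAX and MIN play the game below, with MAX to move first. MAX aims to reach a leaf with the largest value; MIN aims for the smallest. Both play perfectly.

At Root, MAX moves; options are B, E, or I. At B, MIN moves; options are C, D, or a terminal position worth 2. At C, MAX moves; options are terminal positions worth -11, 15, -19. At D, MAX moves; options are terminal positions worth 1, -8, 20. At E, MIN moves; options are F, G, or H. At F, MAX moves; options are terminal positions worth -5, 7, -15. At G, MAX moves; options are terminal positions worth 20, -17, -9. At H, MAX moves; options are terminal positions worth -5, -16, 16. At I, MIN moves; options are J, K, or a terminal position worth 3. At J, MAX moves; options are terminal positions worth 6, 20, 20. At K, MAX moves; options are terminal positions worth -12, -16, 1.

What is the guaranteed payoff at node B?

2

C: max(-11, 15, -19) = 15
D: max(1, -8, 20) = 20
B: min(15, 20, 2) = 2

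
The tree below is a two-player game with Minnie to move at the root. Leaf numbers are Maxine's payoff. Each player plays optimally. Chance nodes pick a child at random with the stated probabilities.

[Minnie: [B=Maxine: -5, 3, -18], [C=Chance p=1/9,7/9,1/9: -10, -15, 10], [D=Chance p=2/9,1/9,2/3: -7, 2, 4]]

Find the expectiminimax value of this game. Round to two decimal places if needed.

-11.67

B (Maxine): max(-5, 3, -18) = 3
C (Chance): 1/9·-10 + 7/9·-15 + 1/9·10 = -11.67
D (Chance): 2/9·-7 + 1/9·2 + 2/3·4 = 1.33
Root (Minnie): min(3, -11.67, 1.33) = -11.67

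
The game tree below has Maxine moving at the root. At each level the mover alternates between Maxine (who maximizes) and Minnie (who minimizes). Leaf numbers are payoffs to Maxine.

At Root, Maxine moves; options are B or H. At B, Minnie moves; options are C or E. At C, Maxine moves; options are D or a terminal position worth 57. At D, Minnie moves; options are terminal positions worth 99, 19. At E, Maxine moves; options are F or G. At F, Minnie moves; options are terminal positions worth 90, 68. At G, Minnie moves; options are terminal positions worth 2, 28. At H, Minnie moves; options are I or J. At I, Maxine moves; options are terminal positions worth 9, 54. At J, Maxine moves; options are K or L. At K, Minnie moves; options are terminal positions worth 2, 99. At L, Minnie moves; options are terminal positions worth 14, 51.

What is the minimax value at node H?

I: max(9, 54) = 54
K: min(2, 99) = 2
L: min(14, 51) = 14
J: max(2, 14) = 14
H: min(54, 14) = 14

14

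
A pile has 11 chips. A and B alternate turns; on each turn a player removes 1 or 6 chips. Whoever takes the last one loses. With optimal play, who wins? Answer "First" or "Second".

First

Compute winning (W) and losing (L) positions by backward induction:
i:   0  1  2  3  4  5  6  7  8  9 10 11
     W  L  W  L  W  L  W  W  L  W  L  W
Position 11 is W, so the first player wins.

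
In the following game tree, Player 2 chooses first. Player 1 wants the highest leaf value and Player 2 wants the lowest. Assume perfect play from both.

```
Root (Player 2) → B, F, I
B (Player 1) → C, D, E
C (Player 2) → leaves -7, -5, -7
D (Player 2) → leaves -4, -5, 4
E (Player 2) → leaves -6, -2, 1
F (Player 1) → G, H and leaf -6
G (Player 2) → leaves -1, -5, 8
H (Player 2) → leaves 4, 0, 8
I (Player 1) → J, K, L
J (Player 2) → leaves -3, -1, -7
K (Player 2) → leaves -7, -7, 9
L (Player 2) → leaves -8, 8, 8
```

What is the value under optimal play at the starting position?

-7

C (Player 2): min(-7, -5, -7) = -7
D (Player 2): min(-4, -5, 4) = -5
E (Player 2): min(-6, -2, 1) = -6
B (Player 1): max(-7, -5, -6) = -5
G (Player 2): min(-1, -5, 8) = -5
H (Player 2): min(4, 0, 8) = 0
F (Player 1): max(-5, 0, -6) = 0
J (Player 2): min(-3, -1, -7) = -7
K (Player 2): min(-7, -7, 9) = -7
L (Player 2): min(-8, 8, 8) = -8
I (Player 1): max(-7, -7, -8) = -7
Root (Player 2): min(-5, 0, -7) = -7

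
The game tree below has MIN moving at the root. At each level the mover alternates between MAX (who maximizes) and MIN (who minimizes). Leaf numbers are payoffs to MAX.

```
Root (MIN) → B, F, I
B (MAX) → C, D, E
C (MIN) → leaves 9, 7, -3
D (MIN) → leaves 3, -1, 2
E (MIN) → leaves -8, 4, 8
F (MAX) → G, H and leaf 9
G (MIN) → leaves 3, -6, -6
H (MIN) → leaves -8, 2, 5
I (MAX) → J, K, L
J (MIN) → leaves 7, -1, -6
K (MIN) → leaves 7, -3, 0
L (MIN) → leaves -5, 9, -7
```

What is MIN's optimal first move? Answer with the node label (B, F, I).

I

C (MIN): min(9, 7, -3) = -3
D (MIN): min(3, -1, 2) = -1
E (MIN): min(-8, 4, 8) = -8
B (MAX): max(-3, -1, -8) = -1
G (MIN): min(3, -6, -6) = -6
H (MIN): min(-8, 2, 5) = -8
F (MAX): max(-6, -8, 9) = 9
J (MIN): min(7, -1, -6) = -6
K (MIN): min(7, -3, 0) = -3
L (MIN): min(-5, 9, -7) = -7
I (MAX): max(-6, -3, -7) = -3
Root (MIN): min(-1, 9, -3) = -3
MIN picks the child with the lowest value: I (value -3).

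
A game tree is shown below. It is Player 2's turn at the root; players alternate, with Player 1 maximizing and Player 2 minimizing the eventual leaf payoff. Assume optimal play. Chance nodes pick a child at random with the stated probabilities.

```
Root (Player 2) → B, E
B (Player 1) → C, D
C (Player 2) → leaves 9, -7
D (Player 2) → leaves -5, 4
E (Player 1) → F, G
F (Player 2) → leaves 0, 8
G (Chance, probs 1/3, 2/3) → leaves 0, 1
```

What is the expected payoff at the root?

-5

C (Player 2): min(9, -7) = -7
D (Player 2): min(-5, 4) = -5
B (Player 1): max(-7, -5) = -5
F (Player 2): min(0, 8) = 0
G (Chance): 1/3·0 + 2/3·1 = 0.67
E (Player 1): max(0, 0.67) = 0.67
Root (Player 2): min(-5, 0.67) = -5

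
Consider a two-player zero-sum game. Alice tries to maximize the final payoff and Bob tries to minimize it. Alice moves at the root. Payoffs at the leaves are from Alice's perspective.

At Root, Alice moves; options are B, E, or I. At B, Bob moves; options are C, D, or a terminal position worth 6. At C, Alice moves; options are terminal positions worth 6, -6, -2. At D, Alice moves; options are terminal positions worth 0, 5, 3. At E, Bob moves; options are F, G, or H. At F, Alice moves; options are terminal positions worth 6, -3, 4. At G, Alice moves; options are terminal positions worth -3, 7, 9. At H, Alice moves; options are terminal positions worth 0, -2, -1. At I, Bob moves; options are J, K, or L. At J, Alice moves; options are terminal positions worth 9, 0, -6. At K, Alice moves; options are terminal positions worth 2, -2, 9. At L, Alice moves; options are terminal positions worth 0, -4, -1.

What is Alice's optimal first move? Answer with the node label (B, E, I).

C (Alice): max(6, -6, -2) = 6
D (Alice): max(0, 5, 3) = 5
B (Bob): min(6, 5, 6) = 5
F (Alice): max(6, -3, 4) = 6
G (Alice): max(-3, 7, 9) = 9
H (Alice): max(0, -2, -1) = 0
E (Bob): min(6, 9, 0) = 0
J (Alice): max(9, 0, -6) = 9
K (Alice): max(2, -2, 9) = 9
L (Alice): max(0, -4, -1) = 0
I (Bob): min(9, 9, 0) = 0
Root (Alice): max(5, 0, 0) = 5
Alice picks the child with the highest value: B (value 5).

B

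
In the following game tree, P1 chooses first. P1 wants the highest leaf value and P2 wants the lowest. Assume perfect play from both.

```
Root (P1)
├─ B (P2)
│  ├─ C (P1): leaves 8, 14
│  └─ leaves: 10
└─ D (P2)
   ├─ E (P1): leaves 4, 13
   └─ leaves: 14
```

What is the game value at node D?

E: max(4, 13) = 13
D: min(13, 14) = 13

13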